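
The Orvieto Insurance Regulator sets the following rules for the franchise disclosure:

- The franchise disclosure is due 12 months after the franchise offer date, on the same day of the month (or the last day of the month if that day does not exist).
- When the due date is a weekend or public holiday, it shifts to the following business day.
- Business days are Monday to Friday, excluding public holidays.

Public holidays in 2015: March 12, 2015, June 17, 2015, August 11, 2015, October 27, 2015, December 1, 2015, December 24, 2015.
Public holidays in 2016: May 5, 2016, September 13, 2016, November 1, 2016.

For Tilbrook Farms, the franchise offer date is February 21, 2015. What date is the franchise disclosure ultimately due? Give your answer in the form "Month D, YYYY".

12 months from February 21, 2015 is February 21, 2016.
Because February 21, 2016 is a Sunday, the deadline becomes February 22, 2016 (Monday).
The final due date is February 22, 2016.

February 22, 2016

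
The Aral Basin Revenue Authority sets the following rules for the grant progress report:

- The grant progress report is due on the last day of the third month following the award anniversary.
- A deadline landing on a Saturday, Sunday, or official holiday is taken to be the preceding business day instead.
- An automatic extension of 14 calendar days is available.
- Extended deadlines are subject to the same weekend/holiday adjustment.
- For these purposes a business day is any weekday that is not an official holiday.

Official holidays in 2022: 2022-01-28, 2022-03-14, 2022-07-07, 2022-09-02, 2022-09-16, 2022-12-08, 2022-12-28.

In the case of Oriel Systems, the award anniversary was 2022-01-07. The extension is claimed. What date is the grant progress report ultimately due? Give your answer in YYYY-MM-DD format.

3 months after 2022-01-07 falls in April 2022; the last day of that month is 2022-04-30.
2022-04-30 falls on a Saturday. Rolling to the preceding business day gives 2022-04-29, a Friday.
Add the 14 calendar-day extension to 2022-04-29: 2022-05-13.
Since 2022-05-13 is a Friday and not a holiday, the date is unchanged.
Final deadline: 2022-05-13.

2022-05-13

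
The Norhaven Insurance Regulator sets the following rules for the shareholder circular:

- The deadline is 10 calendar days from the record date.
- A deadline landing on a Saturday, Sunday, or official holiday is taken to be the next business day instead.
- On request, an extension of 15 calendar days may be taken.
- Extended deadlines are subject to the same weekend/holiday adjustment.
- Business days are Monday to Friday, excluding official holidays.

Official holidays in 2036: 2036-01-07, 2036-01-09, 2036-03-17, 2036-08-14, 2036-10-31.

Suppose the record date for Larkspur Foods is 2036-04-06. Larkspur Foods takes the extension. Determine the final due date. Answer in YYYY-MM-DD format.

2036-05-01

Trigger date 2036-04-06 + 10 calendar days = 2036-04-16.
2036-04-16 (Wednesday) is already a business day.
Add the 15 calendar-day extension to 2036-04-16: 2036-05-01.
2036-05-01 is a Thursday and not a listed holiday, so it stands.
Final deadline: 2036-05-01.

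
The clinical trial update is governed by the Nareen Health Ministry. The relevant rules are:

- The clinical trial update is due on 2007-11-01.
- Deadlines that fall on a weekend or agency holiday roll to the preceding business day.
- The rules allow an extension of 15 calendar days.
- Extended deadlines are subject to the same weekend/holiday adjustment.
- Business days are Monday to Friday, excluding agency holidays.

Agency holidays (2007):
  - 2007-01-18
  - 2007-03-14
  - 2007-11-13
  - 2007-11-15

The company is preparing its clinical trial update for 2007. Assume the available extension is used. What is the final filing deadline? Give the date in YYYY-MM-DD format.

The statutory due date is 2007-11-01.
2007-11-01 falls on a Thursday, which is a business day, so no adjustment is needed.
With the 15-day extension, 2007-11-01 becomes 2007-11-16.
2007-11-16 is a Friday and not a listed holiday, so it stands.
Deadline: 2007-11-16.

2007-11-16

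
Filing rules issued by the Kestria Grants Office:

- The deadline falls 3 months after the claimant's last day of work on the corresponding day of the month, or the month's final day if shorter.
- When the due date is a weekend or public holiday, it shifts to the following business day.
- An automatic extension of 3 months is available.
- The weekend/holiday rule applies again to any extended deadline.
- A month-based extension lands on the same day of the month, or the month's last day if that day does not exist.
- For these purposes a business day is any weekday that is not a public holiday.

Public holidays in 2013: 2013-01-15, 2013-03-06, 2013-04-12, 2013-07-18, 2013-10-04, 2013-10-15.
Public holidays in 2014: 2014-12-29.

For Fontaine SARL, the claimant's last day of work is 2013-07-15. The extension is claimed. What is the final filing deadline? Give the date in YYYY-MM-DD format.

3 months from 2013-07-15 is 2013-10-15.
2013-10-15 falls on a listed holiday. Rolling to the next business day gives 2013-10-16, a Wednesday.
Add 3 months to 2013-10-16: 2014-01-16.
2014-01-16 (Thursday) is already a business day.
So the filing is due 2014-01-16.

2014-01-16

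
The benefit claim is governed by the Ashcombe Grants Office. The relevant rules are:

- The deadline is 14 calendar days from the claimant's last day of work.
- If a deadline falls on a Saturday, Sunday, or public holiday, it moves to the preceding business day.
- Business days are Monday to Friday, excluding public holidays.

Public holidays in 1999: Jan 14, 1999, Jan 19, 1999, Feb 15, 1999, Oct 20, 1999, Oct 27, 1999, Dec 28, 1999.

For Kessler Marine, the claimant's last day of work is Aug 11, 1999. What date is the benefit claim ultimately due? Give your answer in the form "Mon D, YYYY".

Aug 25, 1999

Trigger date Aug 11, 1999 + 14 calendar days = Aug 25, 1999.
Aug 25, 1999 (Wednesday) is already a business day.
Deadline: Aug 25, 1999.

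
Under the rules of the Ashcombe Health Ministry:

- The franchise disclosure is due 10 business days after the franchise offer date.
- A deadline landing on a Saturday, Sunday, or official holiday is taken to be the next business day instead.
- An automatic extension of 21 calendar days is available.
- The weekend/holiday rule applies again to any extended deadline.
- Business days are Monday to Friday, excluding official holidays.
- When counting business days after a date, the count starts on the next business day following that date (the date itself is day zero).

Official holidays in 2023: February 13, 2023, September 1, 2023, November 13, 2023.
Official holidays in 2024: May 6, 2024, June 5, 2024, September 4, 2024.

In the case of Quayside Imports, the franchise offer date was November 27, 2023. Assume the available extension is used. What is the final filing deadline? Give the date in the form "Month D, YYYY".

Starting the day after November 27, 2023 and counting 10 business days lands on December 11, 2023.
December 11, 2023 (Monday) is already a business day.
With the 21-day extension, December 11, 2023 becomes January 1, 2024.
January 1, 2024 (Monday) is already a business day.
The final due date is January 1, 2024.

January 1, 2024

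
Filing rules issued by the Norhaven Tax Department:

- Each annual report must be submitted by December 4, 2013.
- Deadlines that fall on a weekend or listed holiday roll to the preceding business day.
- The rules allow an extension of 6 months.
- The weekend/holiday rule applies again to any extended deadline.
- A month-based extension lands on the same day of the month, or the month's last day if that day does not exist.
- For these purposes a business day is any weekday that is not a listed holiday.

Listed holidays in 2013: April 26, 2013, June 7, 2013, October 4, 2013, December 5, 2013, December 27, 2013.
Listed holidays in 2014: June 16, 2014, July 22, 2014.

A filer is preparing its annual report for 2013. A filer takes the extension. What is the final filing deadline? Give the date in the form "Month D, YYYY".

Start from the fixed due date, December 4, 2013.
Since December 4, 2013 is a Wednesday and not a holiday, the date is unchanged.
The 6 months extension carries December 4, 2013 to June 4, 2014.
June 4, 2014 falls on a Wednesday, which is a business day, so no adjustment is needed.
So the filing is due June 4, 2014.

June 4, 2014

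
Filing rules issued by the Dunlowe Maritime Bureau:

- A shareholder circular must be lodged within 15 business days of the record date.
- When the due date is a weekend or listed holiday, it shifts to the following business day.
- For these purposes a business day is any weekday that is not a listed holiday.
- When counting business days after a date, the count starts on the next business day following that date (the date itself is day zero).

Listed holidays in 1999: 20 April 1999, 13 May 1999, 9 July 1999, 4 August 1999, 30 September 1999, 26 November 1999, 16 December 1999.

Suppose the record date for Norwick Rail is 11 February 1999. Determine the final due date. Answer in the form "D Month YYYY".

4 March 1999

Starting the day after 11 February 1999 and counting 15 business days lands on 4 March 1999.
4 March 1999 (Thursday) is already a business day.
So the filing is due 4 March 1999.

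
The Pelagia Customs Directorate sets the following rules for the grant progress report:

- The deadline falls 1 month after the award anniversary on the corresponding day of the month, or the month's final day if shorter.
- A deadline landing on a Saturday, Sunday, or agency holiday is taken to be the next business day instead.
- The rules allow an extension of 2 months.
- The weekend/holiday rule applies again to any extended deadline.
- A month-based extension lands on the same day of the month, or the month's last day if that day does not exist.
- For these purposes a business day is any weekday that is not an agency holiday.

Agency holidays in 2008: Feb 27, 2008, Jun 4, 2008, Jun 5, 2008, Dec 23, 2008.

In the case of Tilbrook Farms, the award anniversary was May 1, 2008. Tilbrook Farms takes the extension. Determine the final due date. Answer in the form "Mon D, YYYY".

Aug 4, 2008

1 month from May 1, 2008 is Jun 1, 2008.
Jun 1, 2008 is a Sunday, so it moves to the next business day, Jun 2, 2008 (Monday).
The 2 months extension carries Jun 2, 2008 to Aug 2, 2008.
Aug 2, 2008 falls on a Saturday. Rolling to the next business day gives Aug 4, 2008, a Monday.
Final deadline: Aug 4, 2008.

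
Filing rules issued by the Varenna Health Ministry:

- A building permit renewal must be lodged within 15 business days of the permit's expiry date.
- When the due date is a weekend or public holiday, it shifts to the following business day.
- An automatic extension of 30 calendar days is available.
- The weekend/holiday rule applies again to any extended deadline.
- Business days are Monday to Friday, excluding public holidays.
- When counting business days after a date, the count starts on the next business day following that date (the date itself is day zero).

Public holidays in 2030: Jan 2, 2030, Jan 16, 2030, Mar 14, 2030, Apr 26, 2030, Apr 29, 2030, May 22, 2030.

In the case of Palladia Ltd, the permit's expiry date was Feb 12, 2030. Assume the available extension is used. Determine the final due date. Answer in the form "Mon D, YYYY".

Apr 4, 2030

Starting the day after Feb 12, 2030 and counting 15 business days lands on Mar 5, 2030.
Mar 5, 2030 is a Tuesday and not a listed holiday, so it stands.
With the 30-day extension, Mar 5, 2030 becomes Apr 4, 2030.
Apr 4, 2030 (Thursday) is already a business day.
The final due date is Apr 4, 2030.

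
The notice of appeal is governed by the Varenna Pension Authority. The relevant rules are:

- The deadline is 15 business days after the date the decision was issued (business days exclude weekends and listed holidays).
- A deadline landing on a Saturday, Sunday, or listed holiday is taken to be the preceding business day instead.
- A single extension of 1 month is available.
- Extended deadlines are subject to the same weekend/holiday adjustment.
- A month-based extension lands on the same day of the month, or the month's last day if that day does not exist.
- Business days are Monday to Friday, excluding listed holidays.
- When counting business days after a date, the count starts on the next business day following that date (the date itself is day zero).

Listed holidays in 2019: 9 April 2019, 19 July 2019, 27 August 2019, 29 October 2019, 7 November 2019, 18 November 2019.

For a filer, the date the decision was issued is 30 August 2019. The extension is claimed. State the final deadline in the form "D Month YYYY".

18 October 2019

15 business days after 30 August 2019, excluding weekends and holidays, is 20 September 2019.
Since 20 September 2019 is a Friday and not a holiday, the date is unchanged.
The 1 month extension carries 20 September 2019 to 20 October 2019.
Because 20 October 2019 is a Sunday, the deadline becomes 18 October 2019 (Friday).
Deadline: 18 October 2019.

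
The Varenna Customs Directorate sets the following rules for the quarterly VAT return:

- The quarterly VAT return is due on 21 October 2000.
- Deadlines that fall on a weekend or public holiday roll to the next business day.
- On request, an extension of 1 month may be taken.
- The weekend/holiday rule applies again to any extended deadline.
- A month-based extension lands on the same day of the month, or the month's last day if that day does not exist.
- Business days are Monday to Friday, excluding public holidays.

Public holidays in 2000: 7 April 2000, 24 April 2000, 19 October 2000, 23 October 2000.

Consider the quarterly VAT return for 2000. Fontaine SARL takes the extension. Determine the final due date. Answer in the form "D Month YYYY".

24 November 2000

The statutory due date is 21 October 2000.
Because 21 October 2000 is a Saturday, the deadline becomes 24 October 2000 (Tuesday).
The 1 month extension carries 24 October 2000 to 24 November 2000.
24 November 2000 falls on a Friday, which is a business day, so no adjustment is needed.
Final deadline: 24 November 2000.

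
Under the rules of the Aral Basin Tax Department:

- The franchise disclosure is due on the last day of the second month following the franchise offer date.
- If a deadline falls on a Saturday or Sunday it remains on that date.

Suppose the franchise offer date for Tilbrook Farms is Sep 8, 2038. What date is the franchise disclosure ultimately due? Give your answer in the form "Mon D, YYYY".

Nov 30, 2038

The second month after Sep 8, 2038 is November 2038, whose last day is Nov 30, 2038.
Nov 30, 2038 is a Tuesday; no weekend or holiday adjustment applies.
Deadline: Nov 30, 2038.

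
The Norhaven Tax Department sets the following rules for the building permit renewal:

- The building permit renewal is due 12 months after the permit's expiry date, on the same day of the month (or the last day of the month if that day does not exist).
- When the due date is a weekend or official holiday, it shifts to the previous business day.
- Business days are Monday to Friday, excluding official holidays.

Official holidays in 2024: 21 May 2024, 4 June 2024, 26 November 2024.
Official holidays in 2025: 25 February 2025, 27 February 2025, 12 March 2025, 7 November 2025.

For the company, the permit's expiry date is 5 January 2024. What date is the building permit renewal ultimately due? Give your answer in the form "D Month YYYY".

12 months from 5 January 2024 is 5 January 2025.
Because 5 January 2025 is a Sunday, the deadline becomes 3 January 2025 (Friday).
So the filing is due 3 January 2025.

3 January 2025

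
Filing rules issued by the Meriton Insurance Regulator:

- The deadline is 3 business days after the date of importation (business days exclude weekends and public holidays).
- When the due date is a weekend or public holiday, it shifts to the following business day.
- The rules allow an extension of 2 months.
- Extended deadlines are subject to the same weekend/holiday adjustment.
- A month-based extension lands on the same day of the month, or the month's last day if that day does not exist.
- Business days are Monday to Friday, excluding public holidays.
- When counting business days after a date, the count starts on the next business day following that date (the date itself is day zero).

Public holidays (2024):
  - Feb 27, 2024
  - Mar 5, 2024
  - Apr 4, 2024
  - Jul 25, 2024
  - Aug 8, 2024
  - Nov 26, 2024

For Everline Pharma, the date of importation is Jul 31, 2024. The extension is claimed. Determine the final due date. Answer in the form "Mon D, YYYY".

Counting 3 business days after Jul 31, 2024 (skipping weekends and listed holidays) reaches Aug 5, 2024.
Aug 5, 2024 (Monday) is already a business day.
Add 2 months to Aug 5, 2024: Oct 5, 2024.
Oct 5, 2024 falls on a Saturday. Rolling to the next business day gives Oct 7, 2024, a Monday.
Deadline: Oct 7, 2024.

Oct 7, 2024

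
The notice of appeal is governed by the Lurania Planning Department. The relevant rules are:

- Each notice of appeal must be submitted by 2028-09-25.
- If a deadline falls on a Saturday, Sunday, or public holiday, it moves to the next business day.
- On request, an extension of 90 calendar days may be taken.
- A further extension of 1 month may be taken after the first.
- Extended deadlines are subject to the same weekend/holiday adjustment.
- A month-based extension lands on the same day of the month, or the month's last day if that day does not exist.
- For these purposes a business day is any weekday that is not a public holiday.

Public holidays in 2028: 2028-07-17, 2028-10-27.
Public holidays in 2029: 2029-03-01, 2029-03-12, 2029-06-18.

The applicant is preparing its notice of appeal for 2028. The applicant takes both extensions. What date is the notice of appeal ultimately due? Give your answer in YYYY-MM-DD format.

2029-01-25

The stated deadline is 2028-09-25.
2028-09-25 (Monday) is already a business day.
With the 90-day extension, 2028-09-25 becomes 2028-12-24.
2028-12-24 falls on a Sunday. Rolling to the next business day gives 2028-12-25, a Monday.
Add 1 month to 2028-12-25: 2029-01-25.
2029-01-25 is a Thursday and not a listed holiday, so it stands.
Final deadline: 2029-01-25.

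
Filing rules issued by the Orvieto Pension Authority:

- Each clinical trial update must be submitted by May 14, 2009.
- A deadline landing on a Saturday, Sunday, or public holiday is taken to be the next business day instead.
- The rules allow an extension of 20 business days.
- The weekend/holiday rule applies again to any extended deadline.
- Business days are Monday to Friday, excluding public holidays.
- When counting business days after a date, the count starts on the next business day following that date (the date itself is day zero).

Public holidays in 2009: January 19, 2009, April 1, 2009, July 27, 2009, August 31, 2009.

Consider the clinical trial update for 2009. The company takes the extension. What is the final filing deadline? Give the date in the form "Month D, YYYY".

The stated deadline is May 14, 2009.
Since May 14, 2009 is a Thursday and not a holiday, the date is unchanged.
Applying the 20-business-day extension: 20 business days after May 14, 2009 is June 11, 2009.
Since June 11, 2009 is a Thursday and not a holiday, the date is unchanged.
Final deadline: June 11, 2009.

June 11, 2009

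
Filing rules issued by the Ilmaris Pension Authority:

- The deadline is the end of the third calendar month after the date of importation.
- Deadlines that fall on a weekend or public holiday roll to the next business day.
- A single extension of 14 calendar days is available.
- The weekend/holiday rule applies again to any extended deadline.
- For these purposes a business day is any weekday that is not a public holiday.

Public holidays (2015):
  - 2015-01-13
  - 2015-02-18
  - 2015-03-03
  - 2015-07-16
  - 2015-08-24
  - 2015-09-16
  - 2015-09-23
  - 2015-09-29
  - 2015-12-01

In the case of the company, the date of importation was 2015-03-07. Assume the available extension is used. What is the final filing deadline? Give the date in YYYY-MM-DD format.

The third month after 2015-03-07 is June 2015, whose last day is 2015-06-30.
2015-06-30 falls on a Tuesday, which is a business day, so no adjustment is needed.
Add the 14 calendar-day extension to 2015-06-30: 2015-07-14.
2015-07-14 falls on a Tuesday, which is a business day, so no adjustment is needed.
So the filing is due 2015-07-14.

2015-07-14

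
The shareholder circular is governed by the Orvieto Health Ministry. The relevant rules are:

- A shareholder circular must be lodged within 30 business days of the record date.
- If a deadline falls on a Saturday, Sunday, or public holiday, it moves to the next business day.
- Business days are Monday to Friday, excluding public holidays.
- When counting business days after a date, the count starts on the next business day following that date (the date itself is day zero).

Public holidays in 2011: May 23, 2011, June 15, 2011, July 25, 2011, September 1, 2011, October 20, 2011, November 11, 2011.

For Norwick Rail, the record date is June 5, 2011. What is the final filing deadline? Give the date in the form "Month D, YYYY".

July 18, 2011

30 business days after June 5, 2011, excluding weekends and holidays, is July 18, 2011.
July 18, 2011 falls on a Monday, which is a business day, so no adjustment is needed.
Final deadline: July 18, 2011.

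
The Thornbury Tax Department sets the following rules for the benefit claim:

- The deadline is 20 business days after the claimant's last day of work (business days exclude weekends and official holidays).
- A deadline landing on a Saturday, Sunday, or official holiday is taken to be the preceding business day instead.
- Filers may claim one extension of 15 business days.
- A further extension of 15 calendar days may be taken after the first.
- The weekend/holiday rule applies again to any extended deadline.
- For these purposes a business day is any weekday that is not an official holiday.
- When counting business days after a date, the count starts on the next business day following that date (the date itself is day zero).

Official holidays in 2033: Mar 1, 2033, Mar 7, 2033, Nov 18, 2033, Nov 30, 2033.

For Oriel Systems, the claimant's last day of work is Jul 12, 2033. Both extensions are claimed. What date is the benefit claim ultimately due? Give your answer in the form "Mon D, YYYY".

20 business days after Jul 12, 2033, excluding weekends and holidays, is Aug 9, 2033.
Aug 9, 2033 is a Tuesday and not a listed holiday, so it stands.
The 15-business-day extension runs from Aug 9, 2033 to Aug 30, 2033.
Since Aug 30, 2033 is a Tuesday and not a holiday, the date is unchanged.
Add the 15 calendar-day extension to Aug 30, 2033: Sep 14, 2033.
Sep 14, 2033 falls on a Wednesday, which is a business day, so no adjustment is needed.
The final due date is Sep 14, 2033.

Sep 14, 2033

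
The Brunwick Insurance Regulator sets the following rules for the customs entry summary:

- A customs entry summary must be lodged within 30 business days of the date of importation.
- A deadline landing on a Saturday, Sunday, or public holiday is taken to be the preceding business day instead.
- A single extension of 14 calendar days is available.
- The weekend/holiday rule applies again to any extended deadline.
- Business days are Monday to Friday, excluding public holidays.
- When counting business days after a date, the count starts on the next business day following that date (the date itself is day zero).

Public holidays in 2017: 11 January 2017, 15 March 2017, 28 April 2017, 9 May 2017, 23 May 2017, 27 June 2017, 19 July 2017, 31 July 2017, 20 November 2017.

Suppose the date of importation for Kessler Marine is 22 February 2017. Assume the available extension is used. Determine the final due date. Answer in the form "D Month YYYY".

20 April 2017

30 business days after 22 February 2017, excluding weekends and holidays, is 6 April 2017.
6 April 2017 (Thursday) is already a business day.
With the 14-day extension, 6 April 2017 becomes 20 April 2017.
Since 20 April 2017 is a Thursday and not a holiday, the date is unchanged.
So the filing is due 20 April 2017.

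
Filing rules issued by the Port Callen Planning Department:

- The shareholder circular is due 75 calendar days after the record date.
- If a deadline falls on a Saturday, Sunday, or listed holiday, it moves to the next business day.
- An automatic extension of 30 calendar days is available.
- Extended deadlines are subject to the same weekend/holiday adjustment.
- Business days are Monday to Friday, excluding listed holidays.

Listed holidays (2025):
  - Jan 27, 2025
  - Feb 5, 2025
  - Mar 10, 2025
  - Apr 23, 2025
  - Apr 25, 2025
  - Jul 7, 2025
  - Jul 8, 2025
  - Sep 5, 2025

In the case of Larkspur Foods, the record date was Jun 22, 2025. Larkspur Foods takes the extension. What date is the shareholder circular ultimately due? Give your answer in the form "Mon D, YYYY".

Oct 8, 2025

Trigger date Jun 22, 2025 + 75 calendar days = Sep 5, 2025.
Sep 5, 2025 is a listed holiday, so it moves to the next business day, Sep 8, 2025 (Monday).
With the 30-day extension, Sep 8, 2025 becomes Oct 8, 2025.
Since Oct 8, 2025 is a Wednesday and not a holiday, the date is unchanged.
The final due date is Oct 8, 2025.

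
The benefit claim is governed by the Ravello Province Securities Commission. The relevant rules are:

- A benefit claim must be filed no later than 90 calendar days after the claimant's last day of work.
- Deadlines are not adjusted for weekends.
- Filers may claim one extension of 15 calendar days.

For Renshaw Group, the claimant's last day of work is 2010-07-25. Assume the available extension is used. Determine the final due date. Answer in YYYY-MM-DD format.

2010-11-07

Adding 90 calendar days to 2010-07-25 gives 2010-10-23.
2010-10-23 is a Saturday; no weekend or holiday adjustment applies.
Applying the 15-calendar-day extension: 2010-10-23 + 15 days = 2010-11-07.
No adjustment is made for weekends or holidays, so 2010-11-07 stands.
Deadline: 2010-11-07.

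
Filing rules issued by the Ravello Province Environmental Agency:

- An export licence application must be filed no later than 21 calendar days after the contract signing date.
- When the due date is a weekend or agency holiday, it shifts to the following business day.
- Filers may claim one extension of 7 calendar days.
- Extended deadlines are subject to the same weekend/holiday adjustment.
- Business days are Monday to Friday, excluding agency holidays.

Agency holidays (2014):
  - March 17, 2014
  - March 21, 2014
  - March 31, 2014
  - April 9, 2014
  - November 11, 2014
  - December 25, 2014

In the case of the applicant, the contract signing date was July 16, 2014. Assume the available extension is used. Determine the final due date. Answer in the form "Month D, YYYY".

21 calendar days after July 16, 2014 is August 6, 2014.
Since August 6, 2014 is a Wednesday and not a holiday, the date is unchanged.
The 7-calendar-day extension moves the deadline from August 6, 2014 to August 13, 2014.
Since August 13, 2014 is a Wednesday and not a holiday, the date is unchanged.
Deadline: August 13, 2014.

August 13, 2014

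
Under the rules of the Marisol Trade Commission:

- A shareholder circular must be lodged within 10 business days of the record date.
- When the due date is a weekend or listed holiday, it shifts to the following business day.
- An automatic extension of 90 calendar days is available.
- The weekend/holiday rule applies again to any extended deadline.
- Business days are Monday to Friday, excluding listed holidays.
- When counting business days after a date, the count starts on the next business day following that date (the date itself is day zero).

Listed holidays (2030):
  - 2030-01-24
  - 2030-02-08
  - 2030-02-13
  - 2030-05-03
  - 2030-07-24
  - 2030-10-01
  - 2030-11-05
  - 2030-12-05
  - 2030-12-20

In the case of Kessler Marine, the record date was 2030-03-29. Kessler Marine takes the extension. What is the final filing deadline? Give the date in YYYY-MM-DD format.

10 business days after 2030-03-29, excluding weekends and holidays, is 2030-04-12.
2030-04-12 is a Friday and not a listed holiday, so it stands.
Add the 90 calendar-day extension to 2030-04-12: 2030-07-11.
2030-07-11 (Thursday) is already a business day.
So the filing is due 2030-07-11.

2030-07-11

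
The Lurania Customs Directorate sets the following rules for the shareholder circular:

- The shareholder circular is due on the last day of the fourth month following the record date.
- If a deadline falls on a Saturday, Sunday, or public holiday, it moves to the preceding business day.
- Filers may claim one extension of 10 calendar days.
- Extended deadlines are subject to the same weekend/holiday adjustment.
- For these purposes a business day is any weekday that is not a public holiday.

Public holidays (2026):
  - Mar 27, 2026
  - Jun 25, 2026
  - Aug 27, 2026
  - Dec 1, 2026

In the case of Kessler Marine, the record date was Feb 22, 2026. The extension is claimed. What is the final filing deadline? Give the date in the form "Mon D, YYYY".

4 months after Feb 22, 2026 falls in June 2026; the last day of that month is Jun 30, 2026.
Jun 30, 2026 falls on a Tuesday, which is a business day, so no adjustment is needed.
Applying the 10-calendar-day extension: Jun 30, 2026 + 10 days = Jul 10, 2026.
Since Jul 10, 2026 is a Friday and not a holiday, the date is unchanged.
Deadline: Jul 10, 2026.

Jul 10, 2026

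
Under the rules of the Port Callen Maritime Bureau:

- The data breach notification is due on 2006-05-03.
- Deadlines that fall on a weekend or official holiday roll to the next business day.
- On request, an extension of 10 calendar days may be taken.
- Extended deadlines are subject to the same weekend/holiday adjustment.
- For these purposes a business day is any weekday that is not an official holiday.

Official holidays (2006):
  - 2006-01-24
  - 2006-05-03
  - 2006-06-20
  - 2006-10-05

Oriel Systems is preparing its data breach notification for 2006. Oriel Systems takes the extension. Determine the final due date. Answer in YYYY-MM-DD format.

2006-05-15

The stated deadline is 2006-05-03.
2006-05-03 falls on a listed holiday. Rolling to the next business day gives 2006-05-04, a Thursday.
With the 10-day extension, 2006-05-04 becomes 2006-05-14.
Because 2006-05-14 is a Sunday, the deadline becomes 2006-05-15 (Monday).
Final deadline: 2006-05-15.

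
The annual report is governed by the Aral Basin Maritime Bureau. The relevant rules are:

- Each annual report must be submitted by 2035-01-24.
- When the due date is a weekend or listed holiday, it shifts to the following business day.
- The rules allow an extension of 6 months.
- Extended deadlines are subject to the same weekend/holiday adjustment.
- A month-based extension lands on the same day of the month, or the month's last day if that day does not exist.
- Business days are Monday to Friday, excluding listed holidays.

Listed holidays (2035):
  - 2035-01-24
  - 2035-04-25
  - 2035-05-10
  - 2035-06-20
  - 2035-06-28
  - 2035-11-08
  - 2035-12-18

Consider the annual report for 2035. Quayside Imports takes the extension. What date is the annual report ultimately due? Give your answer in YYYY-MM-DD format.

The statutory due date is 2035-01-24.
2035-01-24 is a listed holiday; the next business day is 2035-01-25 (Thursday).
Add 6 months to 2035-01-25: 2035-07-25.
2035-07-25 is a Wednesday and not a listed holiday, so it stands.
So the filing is due 2035-07-25.

2035-07-25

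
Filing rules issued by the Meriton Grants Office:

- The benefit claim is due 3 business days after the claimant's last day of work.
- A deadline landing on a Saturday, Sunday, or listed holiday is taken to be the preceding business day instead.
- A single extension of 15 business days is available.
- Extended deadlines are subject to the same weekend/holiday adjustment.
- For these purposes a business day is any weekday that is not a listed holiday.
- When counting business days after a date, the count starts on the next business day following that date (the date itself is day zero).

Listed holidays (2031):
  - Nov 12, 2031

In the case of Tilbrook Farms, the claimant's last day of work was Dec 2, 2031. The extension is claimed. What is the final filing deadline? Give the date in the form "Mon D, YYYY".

3 business days after Dec 2, 2031, excluding weekends and holidays, is Dec 5, 2031.
Dec 5, 2031 is a Friday and not a listed holiday, so it stands.
Applying the 15-business-day extension: 15 business days after Dec 5, 2031 is Dec 26, 2031.
Dec 26, 2031 (Friday) is already a business day.
So the filing is due Dec 26, 2031.

Dec 26, 2031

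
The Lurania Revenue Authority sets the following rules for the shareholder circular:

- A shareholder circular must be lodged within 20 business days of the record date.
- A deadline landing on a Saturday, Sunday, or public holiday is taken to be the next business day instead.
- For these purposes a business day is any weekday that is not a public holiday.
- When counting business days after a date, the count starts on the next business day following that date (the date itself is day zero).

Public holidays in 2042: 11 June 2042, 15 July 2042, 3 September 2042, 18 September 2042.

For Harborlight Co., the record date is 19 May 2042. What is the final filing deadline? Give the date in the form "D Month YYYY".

17 June 2042

20 business days after 19 May 2042, excluding weekends and holidays, is 17 June 2042.
17 June 2042 is a Tuesday and not a listed holiday, so it stands.
The final due date is 17 June 2042.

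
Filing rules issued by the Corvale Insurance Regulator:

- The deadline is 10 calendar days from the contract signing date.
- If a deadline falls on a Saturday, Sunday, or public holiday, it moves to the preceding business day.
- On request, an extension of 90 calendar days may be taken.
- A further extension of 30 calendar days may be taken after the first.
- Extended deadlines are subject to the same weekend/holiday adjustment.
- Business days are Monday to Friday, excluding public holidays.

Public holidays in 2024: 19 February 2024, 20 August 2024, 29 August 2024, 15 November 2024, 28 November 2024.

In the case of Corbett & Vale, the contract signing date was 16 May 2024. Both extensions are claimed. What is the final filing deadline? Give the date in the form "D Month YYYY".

20 September 2024

10 calendar days after 16 May 2024 is 26 May 2024.
Because 26 May 2024 is a Sunday, the deadline becomes 24 May 2024 (Friday).
With the 90-day extension, 24 May 2024 becomes 22 August 2024.
Since 22 August 2024 is a Thursday and not a holiday, the date is unchanged.
Applying the 30-calendar-day extension: 22 August 2024 + 30 days = 21 September 2024.
21 September 2024 is a Saturday; the preceding business day is 20 September 2024 (Friday).
The final due date is 20 September 2024.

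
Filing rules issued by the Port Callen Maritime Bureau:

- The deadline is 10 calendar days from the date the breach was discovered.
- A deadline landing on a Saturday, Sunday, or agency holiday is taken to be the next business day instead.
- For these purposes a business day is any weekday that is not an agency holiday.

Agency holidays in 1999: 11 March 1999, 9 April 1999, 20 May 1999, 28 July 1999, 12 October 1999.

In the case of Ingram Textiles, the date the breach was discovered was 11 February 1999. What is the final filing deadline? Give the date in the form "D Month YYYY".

22 February 1999

Trigger date 11 February 1999 + 10 calendar days = 21 February 1999.
Because 21 February 1999 is a Sunday, the deadline becomes 22 February 1999 (Monday).
Final deadline: 22 February 1999.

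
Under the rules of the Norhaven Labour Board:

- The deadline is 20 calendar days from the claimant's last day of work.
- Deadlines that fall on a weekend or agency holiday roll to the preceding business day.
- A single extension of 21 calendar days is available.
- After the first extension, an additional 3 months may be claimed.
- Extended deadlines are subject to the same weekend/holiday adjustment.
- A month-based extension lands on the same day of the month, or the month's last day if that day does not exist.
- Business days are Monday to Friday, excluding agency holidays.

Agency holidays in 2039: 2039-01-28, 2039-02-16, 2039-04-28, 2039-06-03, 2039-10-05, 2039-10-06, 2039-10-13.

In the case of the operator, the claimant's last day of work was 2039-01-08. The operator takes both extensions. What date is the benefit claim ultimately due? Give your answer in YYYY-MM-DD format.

From 2039-01-08, 20 calendar days later is 2039-01-28.
2039-01-28 is a listed holiday, so it moves to the preceding business day, 2039-01-27 (Thursday).
Add the 21 calendar-day extension to 2039-01-27: 2039-02-17.
2039-02-17 is a Thursday and not a listed holiday, so it stands.
Applying the 3 months extension: 3 months after 2039-02-17 is 2039-05-17.
Since 2039-05-17 is a Tuesday and not a holiday, the date is unchanged.
Deadline: 2039-05-17.

2039-05-17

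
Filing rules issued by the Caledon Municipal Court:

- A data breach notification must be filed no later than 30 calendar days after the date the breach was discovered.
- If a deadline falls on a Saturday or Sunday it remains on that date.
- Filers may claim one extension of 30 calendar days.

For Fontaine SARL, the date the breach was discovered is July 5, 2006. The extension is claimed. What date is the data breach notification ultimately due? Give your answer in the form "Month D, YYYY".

Adding 30 calendar days to July 5, 2006 gives August 4, 2006.
No adjustment is made for weekends or holidays, so August 4, 2006 stands.
Applying the 30-calendar-day extension: August 4, 2006 + 30 days = September 3, 2006.
September 3, 2006 falls on a Sunday. The rules make no weekend/holiday allowance, so it remains September 3, 2006.
Deadline: September 3, 2006.

September 3, 2006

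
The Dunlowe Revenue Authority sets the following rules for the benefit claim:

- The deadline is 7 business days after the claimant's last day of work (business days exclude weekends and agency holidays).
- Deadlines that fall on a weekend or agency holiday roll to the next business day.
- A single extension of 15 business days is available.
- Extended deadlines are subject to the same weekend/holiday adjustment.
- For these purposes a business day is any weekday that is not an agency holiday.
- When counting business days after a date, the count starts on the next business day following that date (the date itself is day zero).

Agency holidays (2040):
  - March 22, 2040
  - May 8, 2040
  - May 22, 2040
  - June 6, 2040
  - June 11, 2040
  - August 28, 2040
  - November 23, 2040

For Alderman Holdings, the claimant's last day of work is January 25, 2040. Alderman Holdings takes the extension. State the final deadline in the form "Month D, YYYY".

February 24, 2040

Starting the day after January 25, 2040 and counting 7 business days lands on February 3, 2040.
February 3, 2040 is a Friday and not a listed holiday, so it stands.
Counting 15 further business days from February 3, 2040 reaches February 24, 2040.
February 24, 2040 (Friday) is already a business day.
Final deadline: February 24, 2040.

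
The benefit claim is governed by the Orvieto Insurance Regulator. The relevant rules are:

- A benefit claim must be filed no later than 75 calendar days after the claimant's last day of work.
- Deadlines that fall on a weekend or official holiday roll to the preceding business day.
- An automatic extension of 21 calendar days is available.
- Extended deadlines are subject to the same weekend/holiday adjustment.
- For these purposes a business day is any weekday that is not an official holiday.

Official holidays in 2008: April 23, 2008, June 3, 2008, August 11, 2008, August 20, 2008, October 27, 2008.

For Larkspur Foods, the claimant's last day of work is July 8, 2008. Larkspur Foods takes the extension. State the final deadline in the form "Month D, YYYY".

October 10, 2008

Trigger date July 8, 2008 + 75 calendar days = September 21, 2008.
September 21, 2008 is a Sunday; the preceding business day is September 19, 2008 (Friday).
The 21-calendar-day extension moves the deadline from September 19, 2008 to October 10, 2008.
October 10, 2008 is a Friday and not a listed holiday, so it stands.
The final due date is October 10, 2008.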